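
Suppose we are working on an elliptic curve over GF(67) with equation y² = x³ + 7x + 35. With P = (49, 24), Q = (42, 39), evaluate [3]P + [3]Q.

First 3P:
Repeated addition: build up to 3P.
2P: tangent at (49, 24): λ = (3·49² + 7)/(2·24) ≡ 41/48. 48⁻¹ ≡ 7 (mod 67), so λ ≡ 41·7 ≡ 19.
  x = λ² - 49 - 49 = 361 - 98 ≡ 62; y = λ·(49 - 62) - 24 ≡ 64. → (62, 64)
3P: (62, 64) + (49, 24). λ = (24 - 64)/(49 - 62) ≡ 27/54 mod 67. 54⁻¹ ≡ 36 (mod 67) since 54·36 = 1944 ≡ 1, so λ ≡ 34.
  x = λ² - 62 - 49 = 1156 - 111 ≡ 40; y = λ·(62 - 40) - 64 ≡ 14. → (40, 14)
3P = (40, 14).
Next 3Q:
Repeated addition: build up to 3Q.
2Q: tangent at (42, 39): λ = (3·42² + 7)/(2·39) ≡ 6/11. 11⁻¹ ≡ 61 (mod 67), so λ ≡ 6·61 ≡ 31.
  x = λ² - 42 - 42 = 961 - 84 ≡ 6; y = λ·(42 - 6) - 39 ≡ 5. → (6, 5)
3Q: (6, 5) + (42, 39). λ = (39 - 5)/(42 - 6) ≡ 34/36 mod 67. 36⁻¹ ≡ 54 (mod 67), so λ ≡ 27.
  x = λ² - 6 - 42 = 729 - 48 ≡ 11; y = λ·(6 - 11) - 5 ≡ 61. → (11, 61)
3Q = (11, 61).
Finally 3P + 3Q:
(40, 14) + (11, 61). λ = (61 - 14)/(11 - 40) ≡ 47/38 mod 67. 38⁻¹ ≡ 30 (mod 67), so λ ≡ 3.
  x = λ² - 40 - 11 = 9 - 51 ≡ 25; y = λ·(40 - 25) - 14 ≡ 31. → (25, 31)

(25, 31)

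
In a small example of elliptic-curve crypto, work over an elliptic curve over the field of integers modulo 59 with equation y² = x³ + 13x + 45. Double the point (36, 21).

(28, 0)

tangent at (36, 21): λ = (3·36² + 13)/(2·21) ≡ 7/42. 42⁻¹ ≡ 52 (mod 59), so λ ≡ 7·52 ≡ 10.
  x = λ² - 36 - 36 = 100 - 72 ≡ 28; y = λ·(36 - 28) - 21 ≡ 0. → (28, 0)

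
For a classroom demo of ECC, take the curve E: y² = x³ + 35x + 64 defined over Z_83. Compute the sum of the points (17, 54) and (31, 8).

(17, 29)

(17, 54) + (31, 8). λ = (8 - 54)/(31 - 17) ≡ 37/14 mod 83. 14⁻¹ ≡ 6 (mod 83), so λ ≡ 56.
  x = λ² - 17 - 31 = 3136 - 48 ≡ 17; y = λ·(17 - 17) - 54 ≡ 29. → (17, 29)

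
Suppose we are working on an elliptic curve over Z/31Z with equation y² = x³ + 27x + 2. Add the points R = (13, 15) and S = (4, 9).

(13, 15) + (4, 9). λ = (9 - 15)/(4 - 13) ≡ 25/22 mod 31. 22⁻¹ ≡ 24 (mod 31), so λ ≡ 11.
  x = λ² - 13 - 4 = 121 - 17 ≡ 11; y = λ·(13 - 11) - 15 ≡ 7. → (11, 7)

(11, 7)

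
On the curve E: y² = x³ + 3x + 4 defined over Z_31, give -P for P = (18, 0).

-(18, 0) = (18, -0 mod 31) = (18, 0).

(18, 0)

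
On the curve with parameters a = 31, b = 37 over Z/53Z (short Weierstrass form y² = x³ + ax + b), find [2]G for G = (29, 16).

(4, 15)

tangent at (29, 16): λ = (3·29² + 31)/(2·16) ≡ 10/32. 32⁻¹ ≡ 5 (mod 53) since 32·5 = 160 ≡ 1, so λ ≡ 10·5 ≡ 50.
  x = λ² - 29 - 29 = 2500 - 58 ≡ 4; y = λ·(29 - 4) - 16 ≡ 15. → (4, 15)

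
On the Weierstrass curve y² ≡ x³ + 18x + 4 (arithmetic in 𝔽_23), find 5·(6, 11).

(0, 2)

Write Q = (6, 11).
Repeated addition: build up to 5Q.
2Q: tangent at (6, 11): λ = (3·6² + 18)/(2·11) ≡ 11/22. 22⁻¹ ≡ 22 (mod 23) since 22·22 = 484 ≡ 1, so λ ≡ 11·22 ≡ 12.
  x = λ² - 6 - 6 = 144 - 12 ≡ 17; y = λ·(6 - 17) - 11 ≡ 18. → (17, 18)
3Q: (17, 18) + (6, 11). λ = (11 - 18)/(6 - 17) ≡ 16/12 mod 23. 12⁻¹ ≡ 2 (mod 23), so λ ≡ 9.
  x = λ² - 17 - 6 = 81 - 23 ≡ 12; y = λ·(17 - 12) - 18 ≡ 4. → (12, 4)
4Q: (12, 4) + (6, 11). λ = (11 - 4)/(6 - 12) ≡ 7/17 mod 23. 17⁻¹ ≡ 19 (mod 23), so λ ≡ 18.
  x = λ² - 12 - 6 = 324 - 18 ≡ 7; y = λ·(12 - 7) - 4 ≡ 17. → (7, 17)
5Q: (7, 17) + (6, 11). λ = (11 - 17)/(6 - 7) ≡ 17/22 mod 23. 22⁻¹ ≡ 22 (mod 23), so λ ≡ 6.
  x = λ² - 7 - 6 = 36 - 13 ≡ 0; y = λ·(7 - 0) - 17 ≡ 2. → (0, 2)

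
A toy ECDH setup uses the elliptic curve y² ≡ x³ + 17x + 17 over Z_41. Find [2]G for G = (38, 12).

tangent at (38, 12): λ = (3·38² + 17)/(2·12) ≡ 3/24. 24⁻¹ ≡ 12 (mod 41), so λ ≡ 3·12 ≡ 36.
  x = λ² - 38 - 38 = 1296 - 76 ≡ 31; y = λ·(38 - 31) - 12 ≡ 35. → (31, 35)

(31, 35)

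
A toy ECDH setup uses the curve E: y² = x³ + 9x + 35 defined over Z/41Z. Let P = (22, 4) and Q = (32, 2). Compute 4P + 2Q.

First 4P:
Repeated addition: build up to 4P.
2P: tangent at (22, 4): λ = (3·22² + 9)/(2·4) ≡ 26/8. 8⁻¹ ≡ 36 (mod 41), so λ ≡ 26·36 ≡ 34.
  x = λ² - 22 - 22 = 1156 - 44 ≡ 5; y = λ·(22 - 5) - 4 ≡ 0. → (5, 0)
3P: (5, 0) + (22, 4). λ = (4 - 0)/(22 - 5) ≡ 4/17 mod 41. 17⁻¹ ≡ 29 (mod 41) since 17·29 = 493 ≡ 1, so λ ≡ 34.
  x = λ² - 5 - 22 = 1156 - 27 ≡ 22; y = λ·(5 - 22) - 0 ≡ 37. → (22, 37)
4P: (22, 37) + (22, 4): same x and y₁ ≡ -y₂, so the sum is ∞.
4P = ∞.
Next 2Q:
Repeated addition: build up to 2Q.
2Q: tangent at (32, 2): λ = (3·32² + 9)/(2·2) ≡ 6/4. 4⁻¹ ≡ 31 (mod 41) since 4·31 = 124 ≡ 1, so λ ≡ 6·31 ≡ 22.
  x = λ² - 32 - 32 = 484 - 64 ≡ 10; y = λ·(32 - 10) - 2 ≡ 31. → (10, 31)
2Q = (10, 31).
Finally 4P + 2Q:
∞ + (10, 31) = (10, 31) (identity).

(10, 31)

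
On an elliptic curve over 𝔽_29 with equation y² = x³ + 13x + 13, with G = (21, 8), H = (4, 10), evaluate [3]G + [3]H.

First 3G:
Repeated addition: build up to 3G.
2G: tangent at (21, 8): λ = (3·21² + 13)/(2·8) ≡ 2/16. 16⁻¹ ≡ 20 (mod 29), so λ ≡ 2·20 ≡ 11.
  x = λ² - 21 - 21 = 121 - 42 ≡ 21; y = λ·(21 - 21) - 8 ≡ 21. → (21, 21)
3G: (21, 21) + (21, 8): same x and y₁ ≡ -y₂, so the sum is O.
3G = O.
Next 3H:
Repeated addition: build up to 3H.
2H: tangent at (4, 10): λ = (3·4² + 13)/(2·10) ≡ 3/20. 20⁻¹ ≡ 16 (mod 29) since 20·16 = 320 ≡ 1, so λ ≡ 3·16 ≡ 19.
  x = λ² - 4 - 4 = 361 - 8 ≡ 5; y = λ·(4 - 5) - 10 ≡ 0. → (5, 0)
3H: (5, 0) + (4, 10). λ = (10 - 0)/(4 - 5) ≡ 10/28 mod 29. 28⁻¹ ≡ 28 (mod 29), so λ ≡ 19.
  x = λ² - 5 - 4 = 361 - 9 ≡ 4; y = λ·(5 - 4) - 0 ≡ 19. → (4, 19)
3H = (4, 19).
Finally 3G + 3H:
O + (4, 19) = (4, 19) (identity).

(4, 19)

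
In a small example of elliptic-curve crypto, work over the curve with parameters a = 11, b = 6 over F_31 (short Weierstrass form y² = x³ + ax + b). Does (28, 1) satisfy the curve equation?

y² = 1² ≡ 1; x³ + 11x + 6 = 22266 ≡ 8 (mod 31). 1 ≠ 8.

no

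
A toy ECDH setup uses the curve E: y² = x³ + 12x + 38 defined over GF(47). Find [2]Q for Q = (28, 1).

tangent at (28, 1): λ = (3·28² + 12)/(2·1) ≡ 14/2. 2⁻¹ ≡ 24 (mod 47), so λ ≡ 14·24 ≡ 7.
  x = λ² - 28 - 28 = 49 - 56 ≡ 40; y = λ·(28 - 40) - 1 ≡ 9. → (40, 9)

(40, 9)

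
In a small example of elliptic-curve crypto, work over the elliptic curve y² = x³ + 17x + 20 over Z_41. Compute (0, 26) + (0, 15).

The two points share x = 0 and their y-coordinates satisfy 26 + 15 ≡ 0 (mod 41), so they are inverses. Their sum is O.

O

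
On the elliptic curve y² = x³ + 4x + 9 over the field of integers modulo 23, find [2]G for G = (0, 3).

tangent at (0, 3): λ = (3·0² + 4)/(2·3) ≡ 4/6. 6⁻¹ ≡ 4 (mod 23), so λ ≡ 4·4 ≡ 16.
  x = λ² - 0 - 0 = 256 - 0 ≡ 3; y = λ·(0 - 3) - 3 ≡ 18. → (3, 18)

(3, 18)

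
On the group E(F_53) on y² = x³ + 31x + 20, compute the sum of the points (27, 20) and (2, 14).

(27, 20) + (2, 14). λ = (14 - 20)/(2 - 27) ≡ 47/28 mod 53. 28⁻¹ ≡ 36 (mod 53), so λ ≡ 49.
  x = λ² - 27 - 2 = 2401 - 29 ≡ 40; y = λ·(27 - 40) - 20 ≡ 32. → (40, 32)

(40, 32)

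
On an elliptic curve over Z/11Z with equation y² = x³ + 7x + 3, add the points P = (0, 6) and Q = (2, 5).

(1, 0)

(0, 6) + (2, 5). λ = (5 - 6)/(2 - 0) ≡ 10/2 mod 11. 2⁻¹ ≡ 6 (mod 11), so λ ≡ 5.
  x = λ² - 0 - 2 = 25 - 2 ≡ 1; y = λ·(0 - 1) - 6 ≡ 0. → (1, 0)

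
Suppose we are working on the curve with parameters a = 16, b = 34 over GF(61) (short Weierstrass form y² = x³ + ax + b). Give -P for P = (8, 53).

(8, 8)

-(8, 53) = (8, -53 mod 61) = (8, 8).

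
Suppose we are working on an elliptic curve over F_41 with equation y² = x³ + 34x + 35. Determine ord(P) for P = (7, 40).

3

2P: tangent at (7, 40): λ = (3·7² + 34)/(2·40) ≡ 17/39. 39⁻¹ ≡ 20 (mod 41), so λ ≡ 17·20 ≡ 12.
  x = λ² - 7 - 7 = 144 - 14 ≡ 7; y = λ·(7 - 7) - 40 ≡ 1. → (7, 1)
3P: (7, 1) + (7, 40): same x and y₁ ≡ -y₂, so the sum is ∞.
3P = ∞, so the order is 3.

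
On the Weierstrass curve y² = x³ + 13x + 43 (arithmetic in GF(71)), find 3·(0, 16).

Write G = (0, 16).
Repeated addition: build up to 3G.
2G: tangent at (0, 16): λ = (3·0² + 13)/(2·16) ≡ 13/32. 32⁻¹ ≡ 20 (mod 71) since 32·20 = 640 ≡ 1, so λ ≡ 13·20 ≡ 47.
  x = λ² - 0 - 0 = 2209 - 0 ≡ 8; y = λ·(0 - 8) - 16 ≡ 34. → (8, 34)
3G: (8, 34) + (0, 16). λ = (16 - 34)/(0 - 8) ≡ 53/63 mod 71. 63⁻¹ ≡ 62 (mod 71), so λ ≡ 20.
  x = λ² - 8 - 0 = 400 - 8 ≡ 37; y = λ·(8 - 37) - 34 ≡ 25. → (37, 25)

(37, 25)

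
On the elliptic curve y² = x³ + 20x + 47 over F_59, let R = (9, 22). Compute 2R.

(23, 15)

tangent at (9, 22): λ = (3·9² + 20)/(2·22) ≡ 27/44. 44⁻¹ ≡ 55 (mod 59), so λ ≡ 27·55 ≡ 10.
  x = λ² - 9 - 9 = 100 - 18 ≡ 23; y = λ·(9 - 23) - 22 ≡ 15. → (23, 15)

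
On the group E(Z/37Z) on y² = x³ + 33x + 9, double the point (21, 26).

tangent at (21, 26): λ = (3·21² + 33)/(2·26) ≡ 24/15. 15⁻¹ ≡ 5 (mod 37), so λ ≡ 24·5 ≡ 9.
  x = λ² - 21 - 21 = 81 - 42 ≡ 2; y = λ·(21 - 2) - 26 ≡ 34. → (2, 34)

(2, 34)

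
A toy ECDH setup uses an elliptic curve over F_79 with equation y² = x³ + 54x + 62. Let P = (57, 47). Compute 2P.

(9, 48)

tangent at (57, 47): λ = (3·57² + 54)/(2·47) ≡ 5/15. 15⁻¹ ≡ 58 (mod 79) since 15·58 = 870 ≡ 1, so λ ≡ 5·58 ≡ 53.
  x = λ² - 57 - 57 = 2809 - 114 ≡ 9; y = λ·(57 - 9) - 47 ≡ 48. → (9, 48)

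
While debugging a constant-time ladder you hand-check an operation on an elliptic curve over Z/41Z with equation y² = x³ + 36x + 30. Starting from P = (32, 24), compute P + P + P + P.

(39, 27)

Repeated addition: build up to 4P.
2P: tangent at (32, 24): λ = (3·32² + 36)/(2·24) ≡ 33/7. 7⁻¹ ≡ 6 (mod 41), so λ ≡ 33·6 ≡ 34.
  x = λ² - 32 - 32 = 1156 - 64 ≡ 26; y = λ·(32 - 26) - 24 ≡ 16. → (26, 16)
3P: (26, 16) + (32, 24). λ = (24 - 16)/(32 - 26) ≡ 8/6 mod 41. 6⁻¹ ≡ 7 (mod 41), so λ ≡ 15.
  x = λ² - 26 - 32 = 225 - 58 ≡ 3; y = λ·(26 - 3) - 16 ≡ 1. → (3, 1)
4P: (3, 1) + (32, 24). λ = (24 - 1)/(32 - 3) ≡ 23/29 mod 41. 29⁻¹ ≡ 17 (mod 41) since 29·17 = 493 ≡ 1, so λ ≡ 22.
  x = λ² - 3 - 32 = 484 - 35 ≡ 39; y = λ·(3 - 39) - 1 ≡ 27. → (39, 27)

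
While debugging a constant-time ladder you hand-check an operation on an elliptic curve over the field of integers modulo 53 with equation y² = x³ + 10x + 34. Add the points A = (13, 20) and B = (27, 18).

(13, 20) + (27, 18). λ = (18 - 20)/(27 - 13) ≡ 51/14 mod 53. 14⁻¹ ≡ 19 (mod 53), so λ ≡ 15.
  x = λ² - 13 - 27 = 225 - 40 ≡ 26; y = λ·(13 - 26) - 20 ≡ 50. → (26, 50)

(26, 50)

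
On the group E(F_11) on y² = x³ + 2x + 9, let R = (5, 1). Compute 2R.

(1, 10)

tangent at (5, 1): λ = (3·5² + 2)/(2·1) ≡ 0/2. 2⁻¹ ≡ 6 (mod 11) since 2·6 = 12 ≡ 1, so λ ≡ 0·6 ≡ 0.
  x = λ² - 5 - 5 = 0 - 10 ≡ 1; y = λ·(5 - 1) - 1 ≡ 10. → (1, 10)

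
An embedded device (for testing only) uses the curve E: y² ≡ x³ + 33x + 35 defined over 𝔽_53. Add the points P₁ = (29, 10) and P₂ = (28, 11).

(50, 11)

(29, 10) + (28, 11). λ = (11 - 10)/(28 - 29) ≡ 1/52 mod 53. 52⁻¹ ≡ 52 (mod 53) since 52·52 = 2704 ≡ 1, so λ ≡ 52.
  x = λ² - 29 - 28 = 2704 - 57 ≡ 50; y = λ·(29 - 50) - 10 ≡ 11. → (50, 11)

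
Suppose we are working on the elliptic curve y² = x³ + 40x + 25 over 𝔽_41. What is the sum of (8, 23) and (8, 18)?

The two points share x = 8 and their y-coordinates satisfy 23 + 18 ≡ 0 (mod 41), so they are inverses. Their sum is 𝒪.

O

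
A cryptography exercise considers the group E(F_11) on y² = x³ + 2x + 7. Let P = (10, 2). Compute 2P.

tangent at (10, 2): λ = (3·10² + 2)/(2·2) ≡ 5/4. 4⁻¹ ≡ 3 (mod 11), so λ ≡ 5·3 ≡ 4.
  x = λ² - 10 - 10 = 16 - 20 ≡ 7; y = λ·(10 - 7) - 2 ≡ 10. → (7, 10)

(7, 10)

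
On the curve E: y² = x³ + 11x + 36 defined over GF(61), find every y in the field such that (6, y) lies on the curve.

x³ + 11x + 36 = 318 ≡ 13 (mod 61).
Square roots of 13 mod 61: 14 and 47 (since 14² = 196 ≡ 13).

14, 47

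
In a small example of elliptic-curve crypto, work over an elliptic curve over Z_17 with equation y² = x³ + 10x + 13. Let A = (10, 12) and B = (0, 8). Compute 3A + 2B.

First 3A:
Repeated addition: build up to 3A.
2A: tangent at (10, 12): λ = (3·10² + 10)/(2·12) ≡ 4/7. 7⁻¹ ≡ 5 (mod 17) since 7·5 = 35 ≡ 1, so λ ≡ 4·5 ≡ 3.
  x = λ² - 10 - 10 = 9 - 20 ≡ 6; y = λ·(10 - 6) - 12 ≡ 0. → (6, 0)
3A: (6, 0) + (10, 12). λ = (12 - 0)/(10 - 6) ≡ 12/4 mod 17. 4⁻¹ ≡ 13 (mod 17) since 4·13 = 52 ≡ 1, so λ ≡ 3.
  x = λ² - 6 - 10 = 9 - 16 ≡ 10; y = λ·(6 - 10) - 0 ≡ 5. → (10, 5)
3A = (10, 5).
Next 2B:
Repeated addition: build up to 2B.
2B: tangent at (0, 8): λ = (3·0² + 10)/(2·8) ≡ 10/16. 16⁻¹ ≡ 16 (mod 17), so λ ≡ 10·16 ≡ 7.
  x = λ² - 0 - 0 = 49 - 0 ≡ 15; y = λ·(0 - 15) - 8 ≡ 6. → (15, 6)
2B = (15, 6).
Finally 3A + 2B:
(10, 5) + (15, 6). λ = (6 - 5)/(15 - 10) ≡ 1/5 mod 17. 5⁻¹ ≡ 7 (mod 17) since 5·7 = 35 ≡ 1, so λ ≡ 7.
  x = λ² - 10 - 15 = 49 - 25 ≡ 7; y = λ·(10 - 7) - 5 ≡ 16. → (7, 16)

(7, 16)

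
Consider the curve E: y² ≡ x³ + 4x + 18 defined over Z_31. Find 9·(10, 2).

(4, 6)

Write P = (10, 2).
Repeated addition: build up to 9P.
2P: tangent at (10, 2): λ = (3·10² + 4)/(2·2) ≡ 25/4. 4⁻¹ ≡ 8 (mod 31), so λ ≡ 25·8 ≡ 14.
  x = λ² - 10 - 10 = 196 - 20 ≡ 21; y = λ·(10 - 21) - 2 ≡ 30. → (21, 30)
3P: (21, 30) + (10, 2). λ = (2 - 30)/(10 - 21) ≡ 3/20 mod 31. 20⁻¹ ≡ 14 (mod 31), so λ ≡ 11.
  x = λ² - 21 - 10 = 121 - 31 ≡ 28; y = λ·(21 - 28) - 30 ≡ 17. → (28, 17)
4P: (28, 17) + (10, 2). λ = (2 - 17)/(10 - 28) ≡ 16/13 mod 31. 13⁻¹ ≡ 12 (mod 31) since 13·12 = 156 ≡ 1, so λ ≡ 6.
  x = λ² - 28 - 10 = 36 - 38 ≡ 29; y = λ·(28 - 29) - 17 ≡ 8. → (29, 8)
5P: (29, 8) + (10, 2). λ = (2 - 8)/(10 - 29) ≡ 25/12 mod 31. 12⁻¹ ≡ 13 (mod 31) since 12·13 = 156 ≡ 1, so λ ≡ 15.
  x = λ² - 29 - 10 = 225 - 39 ≡ 0; y = λ·(29 - 0) - 8 ≡ 24. → (0, 24)
6P: (0, 24) + (10, 2). λ = (2 - 24)/(10 - 0) ≡ 9/10 mod 31. 10⁻¹ ≡ 28 (mod 31) since 10·28 = 280 ≡ 1, so λ ≡ 4.
  x = λ² - 0 - 10 = 16 - 10 ≡ 6; y = λ·(0 - 6) - 24 ≡ 14. → (6, 14)
7P: (6, 14) + (10, 2). λ = (2 - 14)/(10 - 6) ≡ 19/4 mod 31. 4⁻¹ ≡ 8 (mod 31), so λ ≡ 28.
  x = λ² - 6 - 10 = 784 - 16 ≡ 24; y = λ·(6 - 24) - 14 ≡ 9. → (24, 9)
8P: (24, 9) + (10, 2). λ = (2 - 9)/(10 - 24) ≡ 24/17 mod 31. 17⁻¹ ≡ 11 (mod 31) since 17·11 = 187 ≡ 1, so λ ≡ 16.
  x = λ² - 24 - 10 = 256 - 34 ≡ 5; y = λ·(24 - 5) - 9 ≡ 16. → (5, 16)
9P: (5, 16) + (10, 2). λ = (2 - 16)/(10 - 5) ≡ 17/5 mod 31. 5⁻¹ ≡ 25 (mod 31), so λ ≡ 22.
  x = λ² - 5 - 10 = 484 - 15 ≡ 4; y = λ·(5 - 4) - 16 ≡ 6. → (4, 6)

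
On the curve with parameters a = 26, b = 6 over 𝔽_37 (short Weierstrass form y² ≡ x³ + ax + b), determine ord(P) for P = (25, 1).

2P: tangent at (25, 1): λ = (3·25² + 26)/(2·1) ≡ 14/2. 2⁻¹ ≡ 19 (mod 37), so λ ≡ 14·19 ≡ 7.
  x = λ² - 25 - 25 = 49 - 50 ≡ 36; y = λ·(25 - 36) - 1 ≡ 33. → (36, 33)
3P: (36, 33) + (25, 1). λ = (1 - 33)/(25 - 36) ≡ 5/26 mod 37. 26⁻¹ ≡ 10 (mod 37) since 26·10 = 260 ≡ 1, so λ ≡ 13.
  x = λ² - 36 - 25 = 169 - 61 ≡ 34; y = λ·(36 - 34) - 33 ≡ 30. → (34, 30)
4P: (34, 30) + (25, 1). λ = (1 - 30)/(25 - 34) ≡ 8/28 mod 37. 28⁻¹ ≡ 4 (mod 37) since 28·4 = 112 ≡ 1, so λ ≡ 32.
  x = λ² - 34 - 25 = 1024 - 59 ≡ 3; y = λ·(34 - 3) - 30 ≡ 0. → (3, 0)
5P: (3, 0) + (25, 1). λ = (1 - 0)/(25 - 3) ≡ 1/22 mod 37. 22⁻¹ ≡ 32 (mod 37) since 22·32 = 704 ≡ 1, so λ ≡ 32.
  x = λ² - 3 - 25 = 1024 - 28 ≡ 34; y = λ·(3 - 34) - 0 ≡ 7. → (34, 7)
6P: (34, 7) + (25, 1). λ = (1 - 7)/(25 - 34) ≡ 31/28 mod 37. 28⁻¹ ≡ 4 (mod 37) since 28·4 = 112 ≡ 1, so λ ≡ 13.
  x = λ² - 34 - 25 = 169 - 59 ≡ 36; y = λ·(34 - 36) - 7 ≡ 4. → (36, 4)
7P: (36, 4) + (25, 1). λ = (1 - 4)/(25 - 36) ≡ 34/26 mod 37. 26⁻¹ ≡ 10 (mod 37) since 26·10 = 260 ≡ 1, so λ ≡ 7.
  x = λ² - 36 - 25 = 49 - 61 ≡ 25; y = λ·(36 - 25) - 4 ≡ 36. → (25, 36)
8P: (25, 36) + (25, 1): same x and y₁ ≡ -y₂, so the sum is O.
8P = O, so the order is 8.

8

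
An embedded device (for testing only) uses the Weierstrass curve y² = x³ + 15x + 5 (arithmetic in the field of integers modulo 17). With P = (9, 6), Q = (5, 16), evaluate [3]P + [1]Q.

First 3P:
Repeated addition: build up to 3P.
2P: tangent at (9, 6): λ = (3·9² + 15)/(2·6) ≡ 3/12. 12⁻¹ ≡ 10 (mod 17), so λ ≡ 3·10 ≡ 13.
  x = λ² - 9 - 9 = 169 - 18 ≡ 15; y = λ·(9 - 15) - 6 ≡ 1. → (15, 1)
3P: (15, 1) + (9, 6). λ = (6 - 1)/(9 - 15) ≡ 5/11 mod 17. 11⁻¹ ≡ 14 (mod 17) since 11·14 = 154 ≡ 1, so λ ≡ 2.
  x = λ² - 15 - 9 = 4 - 24 ≡ 14; y = λ·(15 - 14) - 1 ≡ 1. → (14, 1)
3P = (14, 1).
Finally 3P + Q:
(14, 1) + (5, 16). λ = (16 - 1)/(5 - 14) ≡ 15/8 mod 17. 8⁻¹ ≡ 15 (mod 17), so λ ≡ 4.
  x = λ² - 14 - 5 = 16 - 19 ≡ 14; y = λ·(14 - 14) - 1 ≡ 16. → (14, 16)

(14, 16)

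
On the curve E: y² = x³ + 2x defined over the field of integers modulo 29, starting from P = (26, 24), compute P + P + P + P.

(22, 22)

Repeated addition: build up to 4P.
2P: tangent at (26, 24): λ = (3·26² + 2)/(2·24) ≡ 0/19. 19⁻¹ ≡ 26 (mod 29) since 19·26 = 494 ≡ 1, so λ ≡ 0·26 ≡ 0.
  x = λ² - 26 - 26 = 0 - 52 ≡ 6; y = λ·(26 - 6) - 24 ≡ 5. → (6, 5)
3P: (6, 5) + (26, 24). λ = (24 - 5)/(26 - 6) ≡ 19/20 mod 29. 20⁻¹ ≡ 16 (mod 29), so λ ≡ 14.
  x = λ² - 6 - 26 = 196 - 32 ≡ 19; y = λ·(6 - 19) - 5 ≡ 16. → (19, 16)
4P: (19, 16) + (26, 24). λ = (24 - 16)/(26 - 19) ≡ 8/7 mod 29. 7⁻¹ ≡ 25 (mod 29) since 7·25 = 175 ≡ 1, so λ ≡ 26.
  x = λ² - 19 - 26 = 676 - 45 ≡ 22; y = λ·(19 - 22) - 16 ≡ 22. → (22, 22)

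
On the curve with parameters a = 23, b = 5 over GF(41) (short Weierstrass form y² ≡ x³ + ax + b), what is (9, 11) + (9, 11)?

tangent at (9, 11): λ = (3·9² + 23)/(2·11) ≡ 20/22. 22⁻¹ ≡ 28 (mod 41) since 22·28 = 616 ≡ 1, so λ ≡ 20·28 ≡ 27.
  x = λ² - 9 - 9 = 729 - 18 ≡ 14; y = λ·(9 - 14) - 11 ≡ 18. → (14, 18)

(14, 18)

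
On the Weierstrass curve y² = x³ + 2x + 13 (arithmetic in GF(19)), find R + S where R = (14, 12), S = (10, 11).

(1, 15)

(14, 12) + (10, 11). λ = (11 - 12)/(10 - 14) ≡ 18/15 mod 19. 15⁻¹ ≡ 14 (mod 19) since 15·14 = 210 ≡ 1, so λ ≡ 5.
  x = λ² - 14 - 10 = 25 - 24 ≡ 1; y = λ·(14 - 1) - 12 ≡ 15. → (1, 15)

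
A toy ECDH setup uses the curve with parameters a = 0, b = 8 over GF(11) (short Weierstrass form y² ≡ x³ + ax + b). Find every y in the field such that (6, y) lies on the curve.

2, 9

x³ + 0x + 8 = 224 ≡ 4 (mod 11).
Square roots of 4 mod 11: 2 and 9 (since 2² = 4 ≡ 4).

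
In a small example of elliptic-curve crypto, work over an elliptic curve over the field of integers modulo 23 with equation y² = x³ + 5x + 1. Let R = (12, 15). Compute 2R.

(22, 8)

tangent at (12, 15): λ = (3·12² + 5)/(2·15) ≡ 0/7. 7⁻¹ ≡ 10 (mod 23) since 7·10 = 70 ≡ 1, so λ ≡ 0·10 ≡ 0.
  x = λ² - 12 - 12 = 0 - 24 ≡ 22; y = λ·(12 - 22) - 15 ≡ 8. → (22, 8)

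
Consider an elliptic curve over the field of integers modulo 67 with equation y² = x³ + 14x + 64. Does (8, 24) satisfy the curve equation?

no

y² = 24² ≡ 40; x³ + 14x + 64 = 688 ≡ 18 (mod 67). 40 ≠ 18.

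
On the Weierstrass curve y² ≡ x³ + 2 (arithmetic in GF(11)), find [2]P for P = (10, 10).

(7, 2)

tangent at (10, 10): λ = (3·10² + 0)/(2·10) ≡ 3/9. 9⁻¹ ≡ 5 (mod 11) since 9·5 = 45 ≡ 1, so λ ≡ 3·5 ≡ 4.
  x = λ² - 10 - 10 = 16 - 20 ≡ 7; y = λ·(10 - 7) - 10 ≡ 2. → (7, 2)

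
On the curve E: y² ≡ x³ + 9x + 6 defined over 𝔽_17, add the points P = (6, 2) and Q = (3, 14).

(6, 2) + (3, 14). λ = (14 - 2)/(3 - 6) ≡ 12/14 mod 17. 14⁻¹ ≡ 11 (mod 17), so λ ≡ 13.
  x = λ² - 6 - 3 = 169 - 9 ≡ 7; y = λ·(6 - 7) - 2 ≡ 2. → (7, 2)

(7, 2)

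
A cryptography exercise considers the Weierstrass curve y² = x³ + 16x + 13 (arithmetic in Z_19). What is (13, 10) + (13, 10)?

tangent at (13, 10): λ = (3·13² + 16)/(2·10) ≡ 10/1. 1⁻¹ ≡ 1 (mod 19) since 1·1 = 1 ≡ 1, so λ ≡ 10·1 ≡ 10.
  x = λ² - 13 - 13 = 100 - 26 ≡ 17; y = λ·(13 - 17) - 10 ≡ 7. → (17, 7)

(17, 7)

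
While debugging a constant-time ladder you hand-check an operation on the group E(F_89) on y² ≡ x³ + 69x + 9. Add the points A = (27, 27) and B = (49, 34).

(27, 27) + (49, 34). λ = (34 - 27)/(49 - 27) ≡ 7/22 mod 89. 22⁻¹ ≡ 85 (mod 89), so λ ≡ 61.
  x = λ² - 27 - 49 = 3721 - 76 ≡ 85; y = λ·(27 - 85) - 27 ≡ 84. → (85, 84)

(85, 84)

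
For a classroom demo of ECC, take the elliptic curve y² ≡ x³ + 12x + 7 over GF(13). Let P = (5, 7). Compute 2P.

(6, 10)

tangent at (5, 7): λ = (3·5² + 12)/(2·7) ≡ 9/1. 1⁻¹ ≡ 1 (mod 13), so λ ≡ 9·1 ≡ 9.
  x = λ² - 5 - 5 = 81 - 10 ≡ 6; y = λ·(5 - 6) - 7 ≡ 10. → (6, 10)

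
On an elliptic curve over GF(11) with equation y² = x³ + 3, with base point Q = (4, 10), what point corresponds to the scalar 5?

(8, 8)

Repeated addition: build up to 5Q.
2Q: tangent at (4, 10): λ = (3·4² + 0)/(2·10) ≡ 4/9. 9⁻¹ ≡ 5 (mod 11) since 9·5 = 45 ≡ 1, so λ ≡ 4·5 ≡ 9.
  x = λ² - 4 - 4 = 81 - 8 ≡ 7; y = λ·(4 - 7) - 10 ≡ 7. → (7, 7)
3Q: (7, 7) + (4, 10). λ = (10 - 7)/(4 - 7) ≡ 3/8 mod 11. 8⁻¹ ≡ 7 (mod 11) since 8·7 = 56 ≡ 1, so λ ≡ 10.
  x = λ² - 7 - 4 = 100 - 11 ≡ 1; y = λ·(7 - 1) - 7 ≡ 9. → (1, 9)
4Q: (1, 9) + (4, 10). λ = (10 - 9)/(4 - 1) ≡ 1/3 mod 11. 3⁻¹ ≡ 4 (mod 11), so λ ≡ 4.
  x = λ² - 1 - 4 = 16 - 5 ≡ 0; y = λ·(1 - 0) - 9 ≡ 6. → (0, 6)
5Q: (0, 6) + (4, 10). λ = (10 - 6)/(4 - 0) ≡ 4/4 mod 11. 4⁻¹ ≡ 3 (mod 11) since 4·3 = 12 ≡ 1, so λ ≡ 1.
  x = λ² - 0 - 4 = 1 - 4 ≡ 8; y = λ·(0 - 8) - 6 ≡ 8. → (8, 8)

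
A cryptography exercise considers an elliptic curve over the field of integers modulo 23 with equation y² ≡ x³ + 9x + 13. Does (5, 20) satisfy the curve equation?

no

y² = 20² ≡ 9; x³ + 9x + 13 = 183 ≡ 22 (mod 23). 9 ≠ 22.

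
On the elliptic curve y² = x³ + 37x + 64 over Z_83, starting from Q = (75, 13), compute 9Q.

(0, 8)

Double-and-add on 9 = (1001)₂. Start with Q = (75, 13) for the leading 1-bit.
double: tangent at (75, 13): λ = (3·75² + 37)/(2·13) ≡ 63/26. 26⁻¹ ≡ 16 (mod 83), so λ ≡ 63·16 ≡ 12.
  x = λ² - 75 - 75 = 144 - 150 ≡ 77; y = λ·(75 - 77) - 13 ≡ 46. → (77, 46)
double: tangent at (77, 46): λ = (3·77² + 37)/(2·46) ≡ 62/9. 9⁻¹ ≡ 37 (mod 83) since 9·37 = 333 ≡ 1, so λ ≡ 62·37 ≡ 53.
  x = λ² - 77 - 77 = 2809 - 154 ≡ 82; y = λ·(77 - 82) - 46 ≡ 21. → (82, 21)
double: tangent at (82, 21): λ = (3·82² + 37)/(2·21) ≡ 40/42. 42⁻¹ ≡ 2 (mod 83), so λ ≡ 40·2 ≡ 80.
  x = λ² - 82 - 82 = 6400 - 164 ≡ 11; y = λ·(82 - 11) - 21 ≡ 15. → (11, 15)
add Q: (11, 15) + (75, 13). λ = (13 - 15)/(75 - 11) ≡ 81/64 mod 83. 64⁻¹ ≡ 48 (mod 83), so λ ≡ 70.
  x = λ² - 11 - 75 = 4900 - 86 ≡ 0; y = λ·(11 - 0) - 15 ≡ 8. → (0, 8)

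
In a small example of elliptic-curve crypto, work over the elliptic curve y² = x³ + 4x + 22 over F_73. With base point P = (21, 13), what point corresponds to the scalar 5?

Repeated addition: build up to 5P.
2P: tangent at (21, 13): λ = (3·21² + 4)/(2·13) ≡ 13/26. 26⁻¹ ≡ 59 (mod 73) since 26·59 = 1534 ≡ 1, so λ ≡ 13·59 ≡ 37.
  x = λ² - 21 - 21 = 1369 - 42 ≡ 13; y = λ·(21 - 13) - 13 ≡ 64. → (13, 64)
3P: (13, 64) + (21, 13). λ = (13 - 64)/(21 - 13) ≡ 22/8 mod 73. 8⁻¹ ≡ 64 (mod 73), so λ ≡ 21.
  x = λ² - 13 - 21 = 441 - 34 ≡ 42; y = λ·(13 - 42) - 64 ≡ 57. → (42, 57)
4P: (42, 57) + (21, 13). λ = (13 - 57)/(21 - 42) ≡ 29/52 mod 73. 52⁻¹ ≡ 66 (mod 73), so λ ≡ 16.
  x = λ² - 42 - 21 = 256 - 63 ≡ 47; y = λ·(42 - 47) - 57 ≡ 9. → (47, 9)
5P: (47, 9) + (21, 13). λ = (13 - 9)/(21 - 47) ≡ 4/47 mod 73. 47⁻¹ ≡ 14 (mod 73) since 47·14 = 658 ≡ 1, so λ ≡ 56.
  x = λ² - 47 - 21 = 3136 - 68 ≡ 2; y = λ·(47 - 2) - 9 ≡ 29. → (2, 29)

(2, 29)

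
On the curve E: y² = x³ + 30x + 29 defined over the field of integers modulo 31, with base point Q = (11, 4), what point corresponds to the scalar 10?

(28, 6)

Repeated addition: build up to 10Q.
2Q: tangent at (11, 4): λ = (3·11² + 30)/(2·4) ≡ 21/8. 8⁻¹ ≡ 4 (mod 31), so λ ≡ 21·4 ≡ 22.
  x = λ² - 11 - 11 = 484 - 22 ≡ 28; y = λ·(11 - 28) - 4 ≡ 25. → (28, 25)
3Q: (28, 25) + (11, 4). λ = (4 - 25)/(11 - 28) ≡ 10/14 mod 31. 14⁻¹ ≡ 20 (mod 31), so λ ≡ 14.
  x = λ² - 28 - 11 = 196 - 39 ≡ 2; y = λ·(28 - 2) - 25 ≡ 29. → (2, 29)
4Q: (2, 29) + (11, 4). λ = (4 - 29)/(11 - 2) ≡ 6/9 mod 31. 9⁻¹ ≡ 7 (mod 31), so λ ≡ 11.
  x = λ² - 2 - 11 = 121 - 13 ≡ 15; y = λ·(2 - 15) - 29 ≡ 14. → (15, 14)
5Q: (15, 14) + (11, 4). λ = (4 - 14)/(11 - 15) ≡ 21/27 mod 31. 27⁻¹ ≡ 23 (mod 31), so λ ≡ 18.
  x = λ² - 15 - 11 = 324 - 26 ≡ 19; y = λ·(15 - 19) - 14 ≡ 7. → (19, 7)
6Q: (19, 7) + (11, 4). λ = (4 - 7)/(11 - 19) ≡ 28/23 mod 31. 23⁻¹ ≡ 27 (mod 31), so λ ≡ 12.
  x = λ² - 19 - 11 = 144 - 30 ≡ 21; y = λ·(19 - 21) - 7 ≡ 0. → (21, 0)
7Q: (21, 0) + (11, 4). λ = (4 - 0)/(11 - 21) ≡ 4/21 mod 31. 21⁻¹ ≡ 3 (mod 31) since 21·3 = 63 ≡ 1, so λ ≡ 12.
  x = λ² - 21 - 11 = 144 - 32 ≡ 19; y = λ·(21 - 19) - 0 ≡ 24. → (19, 24)
8Q: (19, 24) + (11, 4). λ = (4 - 24)/(11 - 19) ≡ 11/23 mod 31. 23⁻¹ ≡ 27 (mod 31), so λ ≡ 18.
  x = λ² - 19 - 11 = 324 - 30 ≡ 15; y = λ·(19 - 15) - 24 ≡ 17. → (15, 17)
9Q: (15, 17) + (11, 4). λ = (4 - 17)/(11 - 15) ≡ 18/27 mod 31. 27⁻¹ ≡ 23 (mod 31), so λ ≡ 11.
  x = λ² - 15 - 11 = 121 - 26 ≡ 2; y = λ·(15 - 2) - 17 ≡ 2. → (2, 2)
10Q: (2, 2) + (11, 4). λ = (4 - 2)/(11 - 2) ≡ 2/9 mod 31. 9⁻¹ ≡ 7 (mod 31), so λ ≡ 14.
  x = λ² - 2 - 11 = 196 - 13 ≡ 28; y = λ·(2 - 28) - 2 ≡ 6. → (28, 6)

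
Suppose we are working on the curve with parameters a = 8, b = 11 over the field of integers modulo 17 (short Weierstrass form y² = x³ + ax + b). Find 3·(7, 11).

(2, 16)

Write Q = (7, 11).
Repeated addition: build up to 3Q.
2Q: tangent at (7, 11): λ = (3·7² + 8)/(2·11) ≡ 2/5. 5⁻¹ ≡ 7 (mod 17) since 5·7 = 35 ≡ 1, so λ ≡ 2·7 ≡ 14.
  x = λ² - 7 - 7 = 196 - 14 ≡ 12; y = λ·(7 - 12) - 11 ≡ 4. → (12, 4)
3Q: (12, 4) + (7, 11). λ = (11 - 4)/(7 - 12) ≡ 7/12 mod 17. 12⁻¹ ≡ 10 (mod 17), so λ ≡ 2.
  x = λ² - 12 - 7 = 4 - 19 ≡ 2; y = λ·(12 - 2) - 4 ≡ 16. → (2, 16)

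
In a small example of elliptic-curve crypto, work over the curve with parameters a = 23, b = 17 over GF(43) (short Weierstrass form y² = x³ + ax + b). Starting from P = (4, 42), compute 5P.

Repeated addition: build up to 5P.
2P: tangent at (4, 42): λ = (3·4² + 23)/(2·42) ≡ 28/41. 41⁻¹ ≡ 21 (mod 43) since 41·21 = 861 ≡ 1, so λ ≡ 28·21 ≡ 29.
  x = λ² - 4 - 4 = 841 - 8 ≡ 16; y = λ·(4 - 16) - 42 ≡ 40. → (16, 40)
3P: (16, 40) + (4, 42). λ = (42 - 40)/(4 - 16) ≡ 2/31 mod 43. 31⁻¹ ≡ 25 (mod 43) since 31·25 = 775 ≡ 1, so λ ≡ 7.
  x = λ² - 16 - 4 = 49 - 20 ≡ 29; y = λ·(16 - 29) - 40 ≡ 41. → (29, 41)
4P: (29, 41) + (4, 42). λ = (42 - 41)/(4 - 29) ≡ 1/18 mod 43. 18⁻¹ ≡ 12 (mod 43), so λ ≡ 12.
  x = λ² - 29 - 4 = 144 - 33 ≡ 25; y = λ·(29 - 25) - 41 ≡ 7. → (25, 7)
5P: (25, 7) + (4, 42). λ = (42 - 7)/(4 - 25) ≡ 35/22 mod 43. 22⁻¹ ≡ 2 (mod 43) since 22·2 = 44 ≡ 1, so λ ≡ 27.
  x = λ² - 25 - 4 = 729 - 29 ≡ 12; y = λ·(25 - 12) - 7 ≡ 0. → (12, 0)

(12, 0)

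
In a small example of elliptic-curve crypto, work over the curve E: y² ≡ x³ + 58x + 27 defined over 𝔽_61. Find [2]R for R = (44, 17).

tangent at (44, 17): λ = (3·44² + 58)/(2·17) ≡ 10/34. 34⁻¹ ≡ 9 (mod 61), so λ ≡ 10·9 ≡ 29.
  x = λ² - 44 - 44 = 841 - 88 ≡ 21; y = λ·(44 - 21) - 17 ≡ 40. → (21, 40)

(21, 40)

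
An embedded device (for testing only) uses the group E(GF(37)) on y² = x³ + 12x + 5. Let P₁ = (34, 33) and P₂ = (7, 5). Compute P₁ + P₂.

(34, 33) + (7, 5). λ = (5 - 33)/(7 - 34) ≡ 9/10 mod 37. 10⁻¹ ≡ 26 (mod 37), so λ ≡ 12.
  x = λ² - 34 - 7 = 144 - 41 ≡ 29; y = λ·(34 - 29) - 33 ≡ 27. → (29, 27)

(29, 27)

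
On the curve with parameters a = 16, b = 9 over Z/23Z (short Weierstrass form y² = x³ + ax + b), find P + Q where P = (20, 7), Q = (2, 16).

(7, 21)

(20, 7) + (2, 16). λ = (16 - 7)/(2 - 20) ≡ 9/5 mod 23. 5⁻¹ ≡ 14 (mod 23) since 5·14 = 70 ≡ 1, so λ ≡ 11.
  x = λ² - 20 - 2 = 121 - 22 ≡ 7; y = λ·(20 - 7) - 7 ≡ 21. → (7, 21)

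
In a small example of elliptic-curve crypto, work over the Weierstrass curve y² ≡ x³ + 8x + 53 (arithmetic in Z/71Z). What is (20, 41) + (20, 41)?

(58, 33)

tangent at (20, 41): λ = (3·20² + 8)/(2·41) ≡ 1/11. 11⁻¹ ≡ 13 (mod 71), so λ ≡ 1·13 ≡ 13.
  x = λ² - 20 - 20 = 169 - 40 ≡ 58; y = λ·(20 - 58) - 41 ≡ 33. → (58, 33)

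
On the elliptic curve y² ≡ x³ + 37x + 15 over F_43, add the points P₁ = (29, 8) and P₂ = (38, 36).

(29, 8) + (38, 36). λ = (36 - 8)/(38 - 29) ≡ 28/9 mod 43. 9⁻¹ ≡ 24 (mod 43), so λ ≡ 27.
  x = λ² - 29 - 38 = 729 - 67 ≡ 17; y = λ·(29 - 17) - 8 ≡ 15. → (17, 15)

(17, 15)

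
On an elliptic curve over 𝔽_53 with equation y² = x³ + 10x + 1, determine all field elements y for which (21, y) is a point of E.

12, 41

x³ + 10x + 1 = 9472 ≡ 38 (mod 53).
Square roots of 38 mod 53: 12 and 41 (since 12² = 144 ≡ 38).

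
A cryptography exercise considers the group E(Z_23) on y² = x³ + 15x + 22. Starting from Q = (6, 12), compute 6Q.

O

Double-and-add on 6 = (110)₂. Start with Q = (6, 12) for the leading 1-bit.
double: tangent at (6, 12): λ = (3·6² + 15)/(2·12) ≡ 8/1. 1⁻¹ ≡ 1 (mod 23), so λ ≡ 8·1 ≡ 8.
  x = λ² - 6 - 6 = 64 - 12 ≡ 6; y = λ·(6 - 6) - 12 ≡ 11. → (6, 11)
add Q: (6, 11) + (6, 12): same x and y₁ ≡ -y₂, so the sum is the point at infinity.
double: the point at infinity + the point at infinity = the point at infinity (identity).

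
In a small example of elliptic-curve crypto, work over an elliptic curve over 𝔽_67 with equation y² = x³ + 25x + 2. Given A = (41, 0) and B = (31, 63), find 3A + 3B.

First 3A:
Repeated addition: build up to 3A.
2A: (41, 0) + (41, 0): same x and y₁ ≡ -y₂, so the sum is ∞.
3A: ∞ + (41, 0) = (41, 0) (identity).
3A = (41, 0).
Next 3B:
Repeated addition: build up to 3B.
2B: tangent at (31, 63): λ = (3·31² + 25)/(2·63) ≡ 27/59. 59⁻¹ ≡ 25 (mod 67) since 59·25 = 1475 ≡ 1, so λ ≡ 27·25 ≡ 5.
  x = λ² - 31 - 31 = 25 - 62 ≡ 30; y = λ·(31 - 30) - 63 ≡ 9. → (30, 9)
3B: (30, 9) + (31, 63). λ = (63 - 9)/(31 - 30) ≡ 54/1 mod 67. 1⁻¹ ≡ 1 (mod 67), so λ ≡ 54.
  x = λ² - 30 - 31 = 2916 - 61 ≡ 41; y = λ·(30 - 41) - 9 ≡ 0. → (41, 0)
3B = (41, 0).
Finally 3A + 3B:
(41, 0) + (41, 0): same x and y₁ ≡ -y₂, so the sum is ∞.

O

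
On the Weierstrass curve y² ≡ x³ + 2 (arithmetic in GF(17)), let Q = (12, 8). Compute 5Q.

(14, 14)

Double-and-add on 5 = (101)₂. Start with Q = (12, 8) for the leading 1-bit.
double: tangent at (12, 8): λ = (3·12² + 0)/(2·8) ≡ 7/16. 16⁻¹ ≡ 16 (mod 17), so λ ≡ 7·16 ≡ 10.
  x = λ² - 12 - 12 = 100 - 24 ≡ 8; y = λ·(12 - 8) - 8 ≡ 15. → (8, 15)
double: tangent at (8, 15): λ = (3·8² + 0)/(2·15) ≡ 5/13. 13⁻¹ ≡ 4 (mod 17) since 13·4 = 52 ≡ 1, so λ ≡ 5·4 ≡ 3.
  x = λ² - 8 - 8 = 9 - 16 ≡ 10; y = λ·(8 - 10) - 15 ≡ 13. → (10, 13)
add Q: (10, 13) + (12, 8). λ = (8 - 13)/(12 - 10) ≡ 12/2 mod 17. 2⁻¹ ≡ 9 (mod 17), so λ ≡ 6.
  x = λ² - 10 - 12 = 36 - 22 ≡ 14; y = λ·(10 - 14) - 13 ≡ 14. → (14, 14)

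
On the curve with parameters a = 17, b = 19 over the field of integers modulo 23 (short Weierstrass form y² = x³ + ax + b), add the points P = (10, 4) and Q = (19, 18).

(18, 4)

(10, 4) + (19, 18). λ = (18 - 4)/(19 - 10) ≡ 14/9 mod 23. 9⁻¹ ≡ 18 (mod 23), so λ ≡ 22.
  x = λ² - 10 - 19 = 484 - 29 ≡ 18; y = λ·(10 - 18) - 4 ≡ 4. → (18, 4)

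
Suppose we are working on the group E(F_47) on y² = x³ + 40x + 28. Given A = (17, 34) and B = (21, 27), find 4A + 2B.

(42, 28)

First 4A:
Repeated addition: build up to 4A.
2A: tangent at (17, 34): λ = (3·17² + 40)/(2·34) ≡ 14/21. 21⁻¹ ≡ 9 (mod 47) since 21·9 = 189 ≡ 1, so λ ≡ 14·9 ≡ 32.
  x = λ² - 17 - 17 = 1024 - 34 ≡ 3; y = λ·(17 - 3) - 34 ≡ 38. → (3, 38)
3A: (3, 38) + (17, 34). λ = (34 - 38)/(17 - 3) ≡ 43/14 mod 47. 14⁻¹ ≡ 37 (mod 47) since 14·37 = 518 ≡ 1, so λ ≡ 40.
  x = λ² - 3 - 17 = 1600 - 20 ≡ 29; y = λ·(3 - 29) - 38 ≡ 3. → (29, 3)
4A: (29, 3) + (17, 34). λ = (34 - 3)/(17 - 29) ≡ 31/35 mod 47. 35⁻¹ ≡ 43 (mod 47), so λ ≡ 17.
  x = λ² - 29 - 17 = 289 - 46 ≡ 8; y = λ·(29 - 8) - 3 ≡ 25. → (8, 25)
4A = (8, 25).
Next 2B:
Repeated addition: build up to 2B.
2B: tangent at (21, 27): λ = (3·21² + 40)/(2·27) ≡ 0/7. 7⁻¹ ≡ 27 (mod 47) since 7·27 = 189 ≡ 1, so λ ≡ 0·27 ≡ 0.
  x = λ² - 21 - 21 = 0 - 42 ≡ 5; y = λ·(21 - 5) - 27 ≡ 20. → (5, 20)
2B = (5, 20).
Finally 4A + 2B:
(8, 25) + (5, 20). λ = (20 - 25)/(5 - 8) ≡ 42/44 mod 47. 44⁻¹ ≡ 31 (mod 47) since 44·31 = 1364 ≡ 1, so λ ≡ 33.
  x = λ² - 8 - 5 = 1089 - 13 ≡ 42; y = λ·(8 - 42) - 25 ≡ 28. → (42, 28)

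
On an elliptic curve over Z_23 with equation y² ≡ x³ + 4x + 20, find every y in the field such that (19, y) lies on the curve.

x³ + 4x + 20 = 6955 ≡ 9 (mod 23).
Square roots of 9 mod 23: 3 and 20 (since 3² = 9 ≡ 9).

3, 20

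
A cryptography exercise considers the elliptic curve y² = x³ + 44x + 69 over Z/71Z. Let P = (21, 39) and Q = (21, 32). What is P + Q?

O

The two points share x = 21 and their y-coordinates satisfy 39 + 32 ≡ 0 (mod 71), so they are inverses. Their sum is ∞.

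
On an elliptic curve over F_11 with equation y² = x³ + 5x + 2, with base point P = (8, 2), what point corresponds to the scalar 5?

O

Repeated addition: build up to 5P.
2P: tangent at (8, 2): λ = (3·8² + 5)/(2·2) ≡ 10/4. 4⁻¹ ≡ 3 (mod 11) since 4·3 = 12 ≡ 1, so λ ≡ 10·3 ≡ 8.
  x = λ² - 8 - 8 = 64 - 16 ≡ 4; y = λ·(8 - 4) - 2 ≡ 8. → (4, 8)
3P: (4, 8) + (8, 2). λ = (2 - 8)/(8 - 4) ≡ 5/4 mod 11. 4⁻¹ ≡ 3 (mod 11) since 4·3 = 12 ≡ 1, so λ ≡ 4.
  x = λ² - 4 - 8 = 16 - 12 ≡ 4; y = λ·(4 - 4) - 8 ≡ 3. → (4, 3)
4P: (4, 3) + (8, 2). λ = (2 - 3)/(8 - 4) ≡ 10/4 mod 11. 4⁻¹ ≡ 3 (mod 11), so λ ≡ 8.
  x = λ² - 4 - 8 = 64 - 12 ≡ 8; y = λ·(4 - 8) - 3 ≡ 9. → (8, 9)
5P: (8, 9) + (8, 2): same x and y₁ ≡ -y₂, so the sum is 𝒪.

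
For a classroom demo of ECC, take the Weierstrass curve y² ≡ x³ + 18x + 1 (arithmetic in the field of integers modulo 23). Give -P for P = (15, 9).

-(15, 9) = (15, -9 mod 23) = (15, 14).

(15, 14)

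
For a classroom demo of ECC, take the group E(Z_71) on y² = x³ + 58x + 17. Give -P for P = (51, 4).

(51, 67)

-(51, 4) = (51, -4 mod 71) = (51, 67).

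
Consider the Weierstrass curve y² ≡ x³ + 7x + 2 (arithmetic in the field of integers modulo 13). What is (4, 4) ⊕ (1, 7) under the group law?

(9, 1)

(4, 4) + (1, 7). λ = (7 - 4)/(1 - 4) ≡ 3/10 mod 13. 10⁻¹ ≡ 4 (mod 13) since 10·4 = 40 ≡ 1, so λ ≡ 12.
  x = λ² - 4 - 1 = 144 - 5 ≡ 9; y = λ·(4 - 9) - 4 ≡ 1. → (9, 1)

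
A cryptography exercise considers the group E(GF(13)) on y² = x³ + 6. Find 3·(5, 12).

Write P = (5, 12).
Repeated addition: build up to 3P.
2P: tangent at (5, 12): λ = (3·5² + 0)/(2·12) ≡ 10/11. 11⁻¹ ≡ 6 (mod 13) since 11·6 = 66 ≡ 1, so λ ≡ 10·6 ≡ 8.
  x = λ² - 5 - 5 = 64 - 10 ≡ 2; y = λ·(5 - 2) - 12 ≡ 12. → (2, 12)
3P: (2, 12) + (5, 12). λ = (12 - 12)/(5 - 2) ≡ 0/3 mod 13. 3⁻¹ ≡ 9 (mod 13) since 3·9 = 27 ≡ 1, so λ ≡ 0.
  x = λ² - 2 - 5 = 0 - 7 ≡ 6; y = λ·(2 - 6) - 12 ≡ 1. → (6, 1)

(6, 1)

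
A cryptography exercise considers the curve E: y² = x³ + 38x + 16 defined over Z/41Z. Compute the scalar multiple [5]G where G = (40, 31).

Double-and-add on 5 = (101)₂. Start with G = (40, 31) for the leading 1-bit.
double: tangent at (40, 31): λ = (3·40² + 38)/(2·31) ≡ 0/21. 21⁻¹ ≡ 2 (mod 41), so λ ≡ 0·2 ≡ 0.
  x = λ² - 40 - 40 = 0 - 80 ≡ 2; y = λ·(40 - 2) - 31 ≡ 10. → (2, 10)
double: tangent at (2, 10): λ = (3·2² + 38)/(2·10) ≡ 9/20. 20⁻¹ ≡ 39 (mod 41), so λ ≡ 9·39 ≡ 23.
  x = λ² - 2 - 2 = 529 - 4 ≡ 33; y = λ·(2 - 33) - 10 ≡ 15. → (33, 15)
add G: (33, 15) + (40, 31). λ = (31 - 15)/(40 - 33) ≡ 16/7 mod 41. 7⁻¹ ≡ 6 (mod 41) since 7·6 = 42 ≡ 1, so λ ≡ 14.
  x = λ² - 33 - 40 = 196 - 73 ≡ 0; y = λ·(33 - 0) - 15 ≡ 37. → (0, 37)

(0, 37)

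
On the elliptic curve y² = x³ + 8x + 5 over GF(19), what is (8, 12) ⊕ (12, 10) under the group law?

(4, 5)

(8, 12) + (12, 10). λ = (10 - 12)/(12 - 8) ≡ 17/4 mod 19. 4⁻¹ ≡ 5 (mod 19) since 4·5 = 20 ≡ 1, so λ ≡ 9.
  x = λ² - 8 - 12 = 81 - 20 ≡ 4; y = λ·(8 - 4) - 12 ≡ 5. → (4, 5)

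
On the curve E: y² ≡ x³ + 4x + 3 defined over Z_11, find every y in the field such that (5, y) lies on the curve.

4, 7

x³ + 4x + 3 = 148 ≡ 5 (mod 11).
Square roots of 5 mod 11: 4 and 7 (since 4² = 16 ≡ 5).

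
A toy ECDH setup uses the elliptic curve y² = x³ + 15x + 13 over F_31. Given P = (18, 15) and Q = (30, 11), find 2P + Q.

First 2P:
Repeated addition: build up to 2P.
2P: tangent at (18, 15): λ = (3·18² + 15)/(2·15) ≡ 26/30. 30⁻¹ ≡ 30 (mod 31), so λ ≡ 26·30 ≡ 5.
  x = λ² - 18 - 18 = 25 - 36 ≡ 20; y = λ·(18 - 20) - 15 ≡ 6. → (20, 6)
2P = (20, 6).
Finally 2P + Q:
(20, 6) + (30, 11). λ = (11 - 6)/(30 - 20) ≡ 5/10 mod 31. 10⁻¹ ≡ 28 (mod 31), so λ ≡ 16.
  x = λ² - 20 - 30 = 256 - 50 ≡ 20; y = λ·(20 - 20) - 6 ≡ 25. → (20, 25)

(20, 25)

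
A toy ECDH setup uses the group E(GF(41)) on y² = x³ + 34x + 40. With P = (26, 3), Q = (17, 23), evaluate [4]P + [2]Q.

(40, 13)

First 4P:
Repeated addition: build up to 4P.
2P: tangent at (26, 3): λ = (3·26² + 34)/(2·3) ≡ 12/6. 6⁻¹ ≡ 7 (mod 41) since 6·7 = 42 ≡ 1, so λ ≡ 12·7 ≡ 2.
  x = λ² - 26 - 26 = 4 - 52 ≡ 34; y = λ·(26 - 34) - 3 ≡ 22. → (34, 22)
3P: (34, 22) + (26, 3). λ = (3 - 22)/(26 - 34) ≡ 22/33 mod 41. 33⁻¹ ≡ 5 (mod 41) since 33·5 = 165 ≡ 1, so λ ≡ 28.
  x = λ² - 34 - 26 = 784 - 60 ≡ 27; y = λ·(34 - 27) - 22 ≡ 10. → (27, 10)
4P: (27, 10) + (26, 3). λ = (3 - 10)/(26 - 27) ≡ 34/40 mod 41. 40⁻¹ ≡ 40 (mod 41) since 40·40 = 1600 ≡ 1, so λ ≡ 7.
  x = λ² - 27 - 26 = 49 - 53 ≡ 37; y = λ·(27 - 37) - 10 ≡ 2. → (37, 2)
4P = (37, 2).
Next 2Q:
Repeated addition: build up to 2Q.
2Q: tangent at (17, 23): λ = (3·17² + 34)/(2·23) ≡ 40/5. 5⁻¹ ≡ 33 (mod 41) since 5·33 = 165 ≡ 1, so λ ≡ 40·33 ≡ 8.
  x = λ² - 17 - 17 = 64 - 34 ≡ 30; y = λ·(17 - 30) - 23 ≡ 37. → (30, 37)
2Q = (30, 37).
Finally 4P + 2Q:
(37, 2) + (30, 37). λ = (37 - 2)/(30 - 37) ≡ 35/34 mod 41. 34⁻¹ ≡ 35 (mod 41) since 34·35 = 1190 ≡ 1, so λ ≡ 36.
  x = λ² - 37 - 30 = 1296 - 67 ≡ 40; y = λ·(37 - 40) - 2 ≡ 13. → (40, 13)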